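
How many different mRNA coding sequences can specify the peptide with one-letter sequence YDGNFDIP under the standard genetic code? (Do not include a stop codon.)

Tyr: 2 codons.
Asp: 2 codons.
Gly: 4 codons.
Asn: 2 codons.
Phe: 2 codons.
Asp: 2 codons.
Ile: 3 codons.
Pro: 4 codons.
2 × 2 × 4 × 2 × 2 × 2 × 3 × 4 = 1536.

1536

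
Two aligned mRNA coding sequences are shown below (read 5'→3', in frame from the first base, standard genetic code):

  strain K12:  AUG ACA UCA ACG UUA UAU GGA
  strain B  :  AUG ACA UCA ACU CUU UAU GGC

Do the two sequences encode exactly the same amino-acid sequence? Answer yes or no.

yes

Codon 1: AUG Met / AUG Met — identical.
Codon 2: ACA Thr / ACA Thr — identical.
Codon 3: UCA Ser / UCA Ser — identical.
Codon 4: ACG Thr / ACU Thr — synonymous.
Codon 5: UUA Leu / CUU Leu — synonymous.
Codon 6: UAU Tyr / UAU Tyr — identical.
Codon 7: GGA Gly / GGC Gly — synonymous.
Nonsynonymous differences: 0 → same protein.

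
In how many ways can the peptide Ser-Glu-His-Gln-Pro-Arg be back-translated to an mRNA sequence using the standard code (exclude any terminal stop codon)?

1152

Ser: 6 codons.
Glu: 2 codons.
His: 2 codons.
Gln: 2 codons.
Pro: 4 codons.
Arg: 6 codons.
6 × 2 × 2 × 2 × 4 × 6 = 1152.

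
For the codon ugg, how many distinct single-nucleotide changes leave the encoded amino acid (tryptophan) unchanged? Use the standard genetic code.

0

Position 1: none → 0 synonymous.
Position 2: none → 0 synonymous.
Position 3: none → 0 synonymous.
Total: 0 + 0 + 0 = 0.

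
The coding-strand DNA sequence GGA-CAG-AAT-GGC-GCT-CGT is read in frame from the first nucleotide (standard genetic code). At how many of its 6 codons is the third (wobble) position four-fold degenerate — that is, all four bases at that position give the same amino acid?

4

Codon 1 GGA (Gly): third position 4-fold.
Codon 2 CAG (Gln): third position 2-fold.
Codon 3 AAT (Asn): third position 2-fold.
Codon 4 GGC (Gly): third position 4-fold.
Codon 5 GCT (Ala): third position 4-fold.
Codon 6 CGT (Arg): third position 4-fold.
Four-fold degenerate third positions: 4.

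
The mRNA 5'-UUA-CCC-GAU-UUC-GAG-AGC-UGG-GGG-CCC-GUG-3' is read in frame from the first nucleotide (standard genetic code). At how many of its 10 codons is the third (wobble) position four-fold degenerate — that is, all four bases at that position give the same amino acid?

Codon 1 UUA (Leu): third position 2-fold.
Codon 2 CCC (Pro): third position 4-fold.
Codon 3 GAU (Asp): third position 2-fold.
Codon 4 UUC (Phe): third position 2-fold.
Codon 5 GAG (Glu): third position 2-fold.
Codon 6 AGC (Ser): third position 2-fold.
Codon 7 UGG (Trp): third position 1-fold.
Codon 8 GGG (Gly): third position 4-fold.
Codon 9 CCC (Pro): third position 4-fold.
Codon 10 GUG (Val): third position 4-fold.
Four-fold degenerate third positions: 4.

4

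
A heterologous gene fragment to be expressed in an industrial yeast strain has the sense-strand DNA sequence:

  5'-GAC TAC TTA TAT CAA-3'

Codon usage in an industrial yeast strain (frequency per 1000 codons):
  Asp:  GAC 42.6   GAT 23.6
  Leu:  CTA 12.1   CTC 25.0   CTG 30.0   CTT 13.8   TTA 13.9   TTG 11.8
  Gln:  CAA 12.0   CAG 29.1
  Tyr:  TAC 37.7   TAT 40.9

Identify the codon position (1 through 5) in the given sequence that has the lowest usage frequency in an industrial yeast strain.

Codon 1 GAC (Asp): 42.6 per 1000.
Codon 2 TAC (Tyr): 37.7 per 1000.
Codon 3 TTA (Leu): 13.9 per 1000.
Codon 4 TAT (Tyr): 40.9 per 1000.
Codon 5 CAA (Gln): 12.0 per 1000.
Lowest frequency is 12.0 at codon 5.

5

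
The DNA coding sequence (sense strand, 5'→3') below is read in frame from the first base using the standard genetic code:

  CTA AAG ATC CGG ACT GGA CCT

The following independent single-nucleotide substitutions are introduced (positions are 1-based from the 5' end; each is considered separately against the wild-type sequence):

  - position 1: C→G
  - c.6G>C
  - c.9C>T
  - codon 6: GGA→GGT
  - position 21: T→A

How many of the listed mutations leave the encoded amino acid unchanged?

Codon 1: CTA (Leu) → GTA (Val) — missense.
Codon 2: AAG (Lys) → AAC (Asn) — missense.
Codon 3: ATC (Ile) → ATT (Ile) — synonymous.
Codon 6: GGA (Gly) → GGT (Gly) — synonymous.
Codon 7: CCT (Pro) → CCA (Pro) — synonymous.
Synonymous: 3 of 5.

3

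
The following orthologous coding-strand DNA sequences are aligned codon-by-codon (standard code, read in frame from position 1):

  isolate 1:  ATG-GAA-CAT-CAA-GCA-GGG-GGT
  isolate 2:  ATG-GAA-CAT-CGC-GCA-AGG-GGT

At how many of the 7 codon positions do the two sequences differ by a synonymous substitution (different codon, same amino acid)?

0

Codon 1: ATG Met / ATG Met — identical.
Codon 2: GAA Glu / GAA Glu — identical.
Codon 3: CAT His / CAT His — identical.
Codon 4: CAA Gln / CGC Arg — nonsynonymous.
Codon 5: GCA Ala / GCA Ala — identical.
Codon 6: GGG Gly / AGG Arg — nonsynonymous.
Codon 7: GGT Gly / GGT Gly — identical.
Synonymous differences: 0.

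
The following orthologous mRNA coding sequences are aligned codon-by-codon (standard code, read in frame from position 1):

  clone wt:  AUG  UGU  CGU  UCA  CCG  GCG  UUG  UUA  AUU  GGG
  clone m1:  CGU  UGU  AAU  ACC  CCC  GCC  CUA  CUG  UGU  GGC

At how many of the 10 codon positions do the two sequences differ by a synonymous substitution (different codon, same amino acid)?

Codon 1: AUG Met / CGU Arg — nonsynonymous.
Codon 2: UGU Cys / UGU Cys — identical.
Codon 3: CGU Arg / AAU Asn — nonsynonymous.
Codon 4: UCA Ser / ACC Thr — nonsynonymous.
Codon 5: CCG Pro / CCC Pro — synonymous.
Codon 6: GCG Ala / GCC Ala — synonymous.
Codon 7: UUG Leu / CUA Leu — synonymous.
Codon 8: UUA Leu / CUG Leu — synonymous.
Codon 9: AUU Ile / UGU Cys — nonsynonymous.
Codon 10: GGG Gly / GGC Gly — synonymous.
Synonymous differences: 5.

5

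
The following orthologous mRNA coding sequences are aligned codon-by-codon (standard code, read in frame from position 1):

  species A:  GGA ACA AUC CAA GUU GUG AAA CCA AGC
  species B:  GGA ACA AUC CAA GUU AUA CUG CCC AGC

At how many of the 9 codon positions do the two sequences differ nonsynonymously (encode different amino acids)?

Codon 1: GGA Gly / GGA Gly — identical.
Codon 2: ACA Thr / ACA Thr — identical.
Codon 3: AUC Ile / AUC Ile — identical.
Codon 4: CAA Gln / CAA Gln — identical.
Codon 5: GUU Val / GUU Val — identical.
Codon 6: GUG Val / AUA Ile — nonsynonymous.
Codon 7: AAA Lys / CUG Leu — nonsynonymous.
Codon 8: CCA Pro / CCC Pro — synonymous.
Codon 9: AGC Ser / AGC Ser — identical.
Nonsynonymous differences: 2.

2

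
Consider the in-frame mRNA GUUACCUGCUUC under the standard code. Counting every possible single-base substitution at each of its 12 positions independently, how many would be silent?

Codon 1 (GUU, Val): 3 synonymous substitutions.
Codon 2 (ACC, Thr): 3 synonymous substitutions.
Codon 3 (UGC, Cys): 1 synonymous substitution.
Codon 4 (UUC, Phe): 1 synonymous substitution.
Total: 3 + 3 + 1 + 1 = 8.

8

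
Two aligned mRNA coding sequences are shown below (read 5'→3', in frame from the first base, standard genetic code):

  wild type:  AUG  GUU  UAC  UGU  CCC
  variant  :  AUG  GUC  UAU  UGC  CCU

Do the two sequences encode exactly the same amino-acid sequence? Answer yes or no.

Codon 1: AUG Met / AUG Met — identical.
Codon 2: GUU Val / GUC Val — synonymous.
Codon 3: UAC Tyr / UAU Tyr — synonymous.
Codon 4: UGU Cys / UGC Cys — synonymous.
Codon 5: CCC Pro / CCU Pro — synonymous.
Nonsynonymous differences: 0 → same protein.

yes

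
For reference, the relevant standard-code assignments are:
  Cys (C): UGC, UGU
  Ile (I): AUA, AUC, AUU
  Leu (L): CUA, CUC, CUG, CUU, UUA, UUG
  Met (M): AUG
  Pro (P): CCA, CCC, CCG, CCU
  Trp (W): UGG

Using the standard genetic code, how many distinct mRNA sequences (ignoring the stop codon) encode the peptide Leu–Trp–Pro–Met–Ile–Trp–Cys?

Leu: 6 codons.
Trp: 1 codon.
Pro: 4 codons.
Met: 1 codon.
Ile: 3 codons.
Trp: 1 codon.
Cys: 2 codons.
6 × 1 × 4 × 1 × 3 × 1 × 2 = 144.

144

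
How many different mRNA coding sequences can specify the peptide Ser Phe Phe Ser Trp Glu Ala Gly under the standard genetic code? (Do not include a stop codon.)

Ser: 6 codons.
Phe: 2 codons.
Phe: 2 codons.
Ser: 6 codons.
Trp: 1 codon.
Glu: 2 codons.
Ala: 4 codons.
Gly: 4 codons.
6 × 2 × 2 × 6 × 1 × 2 × 4 × 4 = 4608.

4608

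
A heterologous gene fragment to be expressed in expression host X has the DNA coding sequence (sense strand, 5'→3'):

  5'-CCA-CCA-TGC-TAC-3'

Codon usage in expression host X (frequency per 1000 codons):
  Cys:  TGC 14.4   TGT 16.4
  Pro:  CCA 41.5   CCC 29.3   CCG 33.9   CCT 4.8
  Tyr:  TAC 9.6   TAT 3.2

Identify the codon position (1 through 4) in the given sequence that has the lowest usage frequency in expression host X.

Codon 1 CCA (Pro): 41.5 per 1000.
Codon 2 CCA (Pro): 41.5 per 1000.
Codon 3 TGC (Cys): 14.4 per 1000.
Codon 4 TAC (Tyr): 9.6 per 1000.
Lowest frequency is 9.6 at codon 4.

4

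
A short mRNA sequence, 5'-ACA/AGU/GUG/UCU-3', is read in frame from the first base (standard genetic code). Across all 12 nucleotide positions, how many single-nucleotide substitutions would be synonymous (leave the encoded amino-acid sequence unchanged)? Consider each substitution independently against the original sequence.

10

Codon 1 (ACA, Thr): 3 synonymous substitutions.
Codon 2 (AGU, Ser): 1 synonymous substitution.
Codon 3 (GUG, Val): 3 synonymous substitutions.
Codon 4 (UCU, Ser): 3 synonymous substitutions.
Total: 3 + 1 + 3 + 3 = 10.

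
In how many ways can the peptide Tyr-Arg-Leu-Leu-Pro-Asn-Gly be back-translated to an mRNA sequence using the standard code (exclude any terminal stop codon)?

Tyr: 2 codons.
Arg: 6 codons.
Leu: 6 codons.
Leu: 6 codons.
Pro: 4 codons.
Asn: 2 codons.
Gly: 4 codons.
2 × 6 × 6 × 6 × 4 × 2 × 4 = 13824.

13824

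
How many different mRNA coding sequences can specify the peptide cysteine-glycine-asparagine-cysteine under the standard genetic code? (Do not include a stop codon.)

Cys: 2 codons.
Gly: 4 codons.
Asn: 2 codons.
Cys: 2 codons.
2 × 4 × 2 × 2 = 32.

32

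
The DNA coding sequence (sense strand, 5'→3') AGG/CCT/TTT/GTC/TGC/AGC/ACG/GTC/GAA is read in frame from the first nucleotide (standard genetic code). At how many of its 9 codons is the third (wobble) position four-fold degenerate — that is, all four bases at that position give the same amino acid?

Codon 1 AGG (Arg): third position 2-fold.
Codon 2 CCT (Pro): third position 4-fold.
Codon 3 TTT (Phe): third position 2-fold.
Codon 4 GTC (Val): third position 4-fold.
Codon 5 TGC (Cys): third position 2-fold.
Codon 6 AGC (Ser): third position 2-fold.
Codon 7 ACG (Thr): third position 4-fold.
Codon 8 GTC (Val): third position 4-fold.
Codon 9 GAA (Glu): third position 2-fold.
Four-fold degenerate third positions: 4.

4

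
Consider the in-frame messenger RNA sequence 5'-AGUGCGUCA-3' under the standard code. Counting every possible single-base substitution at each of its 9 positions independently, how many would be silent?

7

Codon 1 (AGU, Ser): 1 synonymous substitution.
Codon 2 (GCG, Ala): 3 synonymous substitutions.
Codon 3 (UCA, Ser): 3 synonymous substitutions.
Total: 1 + 3 + 3 = 7.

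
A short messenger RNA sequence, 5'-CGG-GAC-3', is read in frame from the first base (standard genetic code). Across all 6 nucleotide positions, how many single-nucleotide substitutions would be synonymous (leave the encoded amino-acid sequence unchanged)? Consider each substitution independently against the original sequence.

Codon 1 (CGG, Arg): 4 synonymous substitutions.
Codon 2 (GAC, Asp): 1 synonymous substitution.
Total: 4 + 1 = 5.

5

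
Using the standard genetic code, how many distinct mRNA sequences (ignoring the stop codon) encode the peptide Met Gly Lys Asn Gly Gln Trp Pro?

Met: 1 codon.
Gly: 4 codons.
Lys: 2 codons.
Asn: 2 codons.
Gly: 4 codons.
Gln: 2 codons.
Trp: 1 codon.
Pro: 4 codons.
1 × 4 × 2 × 2 × 4 × 2 × 1 × 4 = 512.

512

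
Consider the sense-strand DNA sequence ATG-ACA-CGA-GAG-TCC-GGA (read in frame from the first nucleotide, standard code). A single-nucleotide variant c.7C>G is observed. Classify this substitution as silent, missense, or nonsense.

missense

Position 7 falls in codon 3: CGA → Arg.
After the substitution the codon is GGA → Gly.
Arg ≠ Gly, so this is a missense mutation.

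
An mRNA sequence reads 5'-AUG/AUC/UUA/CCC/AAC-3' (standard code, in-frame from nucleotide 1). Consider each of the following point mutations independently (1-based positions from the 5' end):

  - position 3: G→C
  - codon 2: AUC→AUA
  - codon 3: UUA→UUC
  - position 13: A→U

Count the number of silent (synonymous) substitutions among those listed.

Codon 1: AUG (Met) → AUC (Ile) — missense.
Codon 2: AUC (Ile) → AUA (Ile) — synonymous.
Codon 3: UUA (Leu) → UUC (Phe) — missense.
Codon 5: AAC (Asn) → UAC (Tyr) — missense.
Synonymous: 1 of 4.

1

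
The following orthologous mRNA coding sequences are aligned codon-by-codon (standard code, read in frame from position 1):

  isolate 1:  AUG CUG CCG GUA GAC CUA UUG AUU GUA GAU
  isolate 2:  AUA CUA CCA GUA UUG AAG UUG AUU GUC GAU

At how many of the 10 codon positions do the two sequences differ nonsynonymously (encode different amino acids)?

3

Codon 1: AUG Met / AUA Ile — nonsynonymous.
Codon 2: CUG Leu / CUA Leu — synonymous.
Codon 3: CCG Pro / CCA Pro — synonymous.
Codon 4: GUA Val / GUA Val — identical.
Codon 5: GAC Asp / UUG Leu — nonsynonymous.
Codon 6: CUA Leu / AAG Lys — nonsynonymous.
Codon 7: UUG Leu / UUG Leu — identical.
Codon 8: AUU Ile / AUU Ile — identical.
Codon 9: GUA Val / GUC Val — synonymous.
Codon 10: GAU Asp / GAU Asp — identical.
Nonsynonymous differences: 3.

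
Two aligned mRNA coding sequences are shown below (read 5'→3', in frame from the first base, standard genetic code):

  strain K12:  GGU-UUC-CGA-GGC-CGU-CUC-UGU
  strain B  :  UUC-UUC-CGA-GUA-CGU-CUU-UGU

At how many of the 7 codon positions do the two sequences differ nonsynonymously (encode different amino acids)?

Codon 1: GGU Gly / UUC Phe — nonsynonymous.
Codon 2: UUC Phe / UUC Phe — identical.
Codon 3: CGA Arg / CGA Arg — identical.
Codon 4: GGC Gly / GUA Val — nonsynonymous.
Codon 5: CGU Arg / CGU Arg — identical.
Codon 6: CUC Leu / CUU Leu — synonymous.
Codon 7: UGU Cys / UGU Cys — identical.
Nonsynonymous differences: 2.

2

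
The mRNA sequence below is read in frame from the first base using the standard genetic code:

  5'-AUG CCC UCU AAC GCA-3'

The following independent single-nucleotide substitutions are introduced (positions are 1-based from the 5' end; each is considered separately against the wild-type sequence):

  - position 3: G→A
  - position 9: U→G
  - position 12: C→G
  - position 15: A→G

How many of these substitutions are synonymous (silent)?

Codon 1: AUG (Met) → AUA (Ile) — missense.
Codon 3: UCU (Ser) → UCG (Ser) — synonymous.
Codon 4: AAC (Asn) → AAG (Lys) — missense.
Codon 5: GCA (Ala) → GCG (Ala) — synonymous.
Synonymous: 2 of 4.

2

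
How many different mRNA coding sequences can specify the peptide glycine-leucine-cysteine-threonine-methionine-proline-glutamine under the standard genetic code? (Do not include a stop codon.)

Gly: 4 codons.
Leu: 6 codons.
Cys: 2 codons.
Thr: 4 codons.
Met: 1 codon.
Pro: 4 codons.
Gln: 2 codons.
4 × 6 × 2 × 4 × 1 × 4 × 2 = 1536.

1536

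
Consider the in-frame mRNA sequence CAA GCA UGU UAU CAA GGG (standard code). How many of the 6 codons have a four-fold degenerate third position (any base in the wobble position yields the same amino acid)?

Codon 1 CAA (Gln): third position 2-fold.
Codon 2 GCA (Ala): third position 4-fold.
Codon 3 UGU (Cys): third position 2-fold.
Codon 4 UAU (Tyr): third position 2-fold.
Codon 5 CAA (Gln): third position 2-fold.
Codon 6 GGG (Gly): third position 4-fold.
Four-fold degenerate third positions: 2.

2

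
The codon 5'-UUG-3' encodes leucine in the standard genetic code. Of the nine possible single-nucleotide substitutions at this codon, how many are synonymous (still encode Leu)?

Position 1: CUG → 1 synonymous.
Position 2: none → 0 synonymous.
Position 3: UUA → 1 synonymous.
Total: 1 + 0 + 1 = 2.

2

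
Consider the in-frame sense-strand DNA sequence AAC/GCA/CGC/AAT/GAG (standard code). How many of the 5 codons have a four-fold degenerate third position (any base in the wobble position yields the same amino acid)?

2

Codon 1 AAC (Asn): third position 2-fold.
Codon 2 GCA (Ala): third position 4-fold.
Codon 3 CGC (Arg): third position 4-fold.
Codon 4 AAT (Asn): third position 2-fold.
Codon 5 GAG (Glu): third position 2-fold.
Four-fold degenerate third positions: 2.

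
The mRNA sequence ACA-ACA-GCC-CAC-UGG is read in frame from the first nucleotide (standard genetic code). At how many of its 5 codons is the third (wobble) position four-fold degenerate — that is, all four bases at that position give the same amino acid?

Codon 1 ACA (Thr): third position 4-fold.
Codon 2 ACA (Thr): third position 4-fold.
Codon 3 GCC (Ala): third position 4-fold.
Codon 4 CAC (His): third position 2-fold.
Codon 5 UGG (Trp): third position 1-fold.
Four-fold degenerate third positions: 3.

3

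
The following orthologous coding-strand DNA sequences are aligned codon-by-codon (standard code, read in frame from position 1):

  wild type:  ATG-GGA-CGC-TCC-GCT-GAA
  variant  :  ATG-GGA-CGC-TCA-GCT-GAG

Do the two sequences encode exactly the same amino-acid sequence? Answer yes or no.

Codon 1: ATG Met / ATG Met — identical.
Codon 2: GGA Gly / GGA Gly — identical.
Codon 3: CGC Arg / CGC Arg — identical.
Codon 4: TCC Ser / TCA Ser — synonymous.
Codon 5: GCT Ala / GCT Ala — identical.
Codon 6: GAA Glu / GAG Glu — synonymous.
Nonsynonymous differences: 0 → same protein.

yes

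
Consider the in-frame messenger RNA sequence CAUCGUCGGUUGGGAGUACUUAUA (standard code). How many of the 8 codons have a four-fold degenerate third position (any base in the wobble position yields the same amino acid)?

Codon 1 CAU (His): third position 2-fold.
Codon 2 CGU (Arg): third position 4-fold.
Codon 3 CGG (Arg): third position 4-fold.
Codon 4 UUG (Leu): third position 2-fold.
Codon 5 GGA (Gly): third position 4-fold.
Codon 6 GUA (Val): third position 4-fold.
Codon 7 CUU (Leu): third position 4-fold.
Codon 8 AUA (Ile): third position 3-fold.
Four-fold degenerate third positions: 5.

5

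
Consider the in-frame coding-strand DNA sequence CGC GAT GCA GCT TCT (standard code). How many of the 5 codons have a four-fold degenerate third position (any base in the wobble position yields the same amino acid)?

4

Codon 1 CGC (Arg): third position 4-fold.
Codon 2 GAT (Asp): third position 2-fold.
Codon 3 GCA (Ala): third position 4-fold.
Codon 4 GCT (Ala): third position 4-fold.
Codon 5 TCT (Ser): third position 4-fold.
Four-fold degenerate third positions: 4.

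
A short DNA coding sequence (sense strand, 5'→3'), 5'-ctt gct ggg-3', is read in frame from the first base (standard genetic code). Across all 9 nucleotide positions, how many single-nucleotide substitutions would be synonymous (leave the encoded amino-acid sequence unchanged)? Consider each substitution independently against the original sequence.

Codon 1 (CTT, Leu): 3 synonymous substitutions.
Codon 2 (GCT, Ala): 3 synonymous substitutions.
Codon 3 (GGG, Gly): 3 synonymous substitutions.
Total: 3 + 3 + 3 = 9.

9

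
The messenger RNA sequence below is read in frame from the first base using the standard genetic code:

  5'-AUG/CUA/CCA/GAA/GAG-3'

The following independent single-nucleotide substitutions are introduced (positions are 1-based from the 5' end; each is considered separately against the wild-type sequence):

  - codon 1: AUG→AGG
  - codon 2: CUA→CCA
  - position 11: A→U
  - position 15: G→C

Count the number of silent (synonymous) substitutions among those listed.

Codon 1: AUG (Met) → AGG (Arg) — missense.
Codon 2: CUA (Leu) → CCA (Pro) — missense.
Codon 4: GAA (Glu) → GUA (Val) — missense.
Codon 5: GAG (Glu) → GAC (Asp) — missense.
Synonymous: 0 of 4.

0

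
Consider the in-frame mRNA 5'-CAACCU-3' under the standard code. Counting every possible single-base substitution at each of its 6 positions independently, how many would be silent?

4

Codon 1 (CAA, Gln): 1 synonymous substitution.
Codon 2 (CCU, Pro): 3 synonymous substitutions.
Total: 1 + 3 = 4.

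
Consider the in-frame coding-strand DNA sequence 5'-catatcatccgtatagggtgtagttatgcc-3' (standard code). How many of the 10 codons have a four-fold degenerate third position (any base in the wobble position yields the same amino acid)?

3

Codon 1 CAT (His): third position 2-fold.
Codon 2 ATC (Ile): third position 3-fold.
Codon 3 ATC (Ile): third position 3-fold.
Codon 4 CGT (Arg): third position 4-fold.
Codon 5 ATA (Ile): third position 3-fold.
Codon 6 GGG (Gly): third position 4-fold.
Codon 7 TGT (Cys): third position 2-fold.
Codon 8 AGT (Ser): third position 2-fold.
Codon 9 TAT (Tyr): third position 2-fold.
Codon 10 GCC (Ala): third position 4-fold.
Four-fold degenerate third positions: 3.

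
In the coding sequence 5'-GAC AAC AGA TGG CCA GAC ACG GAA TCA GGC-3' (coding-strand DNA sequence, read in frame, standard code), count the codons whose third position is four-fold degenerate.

Codon 1 GAC (Asp): third position 2-fold.
Codon 2 AAC (Asn): third position 2-fold.
Codon 3 AGA (Arg): third position 2-fold.
Codon 4 TGG (Trp): third position 1-fold.
Codon 5 CCA (Pro): third position 4-fold.
Codon 6 GAC (Asp): third position 2-fold.
Codon 7 ACG (Thr): third position 4-fold.
Codon 8 GAA (Glu): third position 2-fold.
Codon 9 TCA (Ser): third position 4-fold.
Codon 10 GGC (Gly): third position 4-fold.
Four-fold degenerate third positions: 4.

4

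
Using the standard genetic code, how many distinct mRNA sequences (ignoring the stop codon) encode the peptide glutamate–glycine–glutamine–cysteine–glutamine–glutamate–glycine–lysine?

Glu: 2 codons.
Gly: 4 codons.
Gln: 2 codons.
Cys: 2 codons.
Gln: 2 codons.
Glu: 2 codons.
Gly: 4 codons.
Lys: 2 codons.
2 × 4 × 2 × 2 × 2 × 2 × 4 × 2 = 1024.

1024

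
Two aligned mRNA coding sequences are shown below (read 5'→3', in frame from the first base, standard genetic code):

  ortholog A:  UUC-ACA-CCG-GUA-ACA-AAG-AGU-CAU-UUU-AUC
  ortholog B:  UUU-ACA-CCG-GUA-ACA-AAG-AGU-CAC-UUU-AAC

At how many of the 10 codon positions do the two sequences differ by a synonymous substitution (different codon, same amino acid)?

Codon 1: UUC Phe / UUU Phe — synonymous.
Codon 2: ACA Thr / ACA Thr — identical.
Codon 3: CCG Pro / CCG Pro — identical.
Codon 4: GUA Val / GUA Val — identical.
Codon 5: ACA Thr / ACA Thr — identical.
Codon 6: AAG Lys / AAG Lys — identical.
Codon 7: AGU Ser / AGU Ser — identical.
Codon 8: CAU His / CAC His — synonymous.
Codon 9: UUU Phe / UUU Phe — identical.
Codon 10: AUC Ile / AAC Asn — nonsynonymous.
Synonymous differences: 2.

2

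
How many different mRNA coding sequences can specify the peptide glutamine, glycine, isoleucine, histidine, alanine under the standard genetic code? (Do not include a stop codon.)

Gln: 2 codons.
Gly: 4 codons.
Ile: 3 codons.
His: 2 codons.
Ala: 4 codons.
2 × 4 × 3 × 2 × 4 = 192.

192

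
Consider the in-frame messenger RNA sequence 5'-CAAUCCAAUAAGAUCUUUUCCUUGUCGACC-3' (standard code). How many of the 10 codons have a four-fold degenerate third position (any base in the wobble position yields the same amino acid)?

4

Codon 1 CAA (Gln): third position 2-fold.
Codon 2 UCC (Ser): third position 4-fold.
Codon 3 AAU (Asn): third position 2-fold.
Codon 4 AAG (Lys): third position 2-fold.
Codon 5 AUC (Ile): third position 3-fold.
Codon 6 UUU (Phe): third position 2-fold.
Codon 7 UCC (Ser): third position 4-fold.
Codon 8 UUG (Leu): third position 2-fold.
Codon 9 UCG (Ser): third position 4-fold.
Codon 10 ACC (Thr): third position 4-fold.
Four-fold degenerate third positions: 4.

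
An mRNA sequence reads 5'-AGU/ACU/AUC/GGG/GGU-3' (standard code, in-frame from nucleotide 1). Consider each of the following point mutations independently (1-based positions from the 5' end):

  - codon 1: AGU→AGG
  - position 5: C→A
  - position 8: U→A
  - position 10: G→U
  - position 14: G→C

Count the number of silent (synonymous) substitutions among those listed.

0

Codon 1: AGU (Ser) → AGG (Arg) — missense.
Codon 2: ACU (Thr) → AAU (Asn) — missense.
Codon 3: AUC (Ile) → AAC (Asn) — missense.
Codon 4: GGG (Gly) → UGG (Trp) — missense.
Codon 5: GGU (Gly) → GCU (Ala) — missense.
Synonymous: 0 of 5.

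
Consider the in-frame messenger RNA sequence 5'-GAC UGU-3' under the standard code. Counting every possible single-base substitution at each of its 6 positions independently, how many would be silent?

Codon 1 (GAC, Asp): 1 synonymous substitution.
Codon 2 (UGU, Cys): 1 synonymous substitution.
Total: 1 + 1 = 2.

2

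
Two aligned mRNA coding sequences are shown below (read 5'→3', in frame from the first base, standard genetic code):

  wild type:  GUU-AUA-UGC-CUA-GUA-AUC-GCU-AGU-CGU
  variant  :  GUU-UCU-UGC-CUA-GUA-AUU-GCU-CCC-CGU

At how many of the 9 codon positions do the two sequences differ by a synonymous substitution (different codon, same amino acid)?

Codon 1: GUU Val / GUU Val — identical.
Codon 2: AUA Ile / UCU Ser — nonsynonymous.
Codon 3: UGC Cys / UGC Cys — identical.
Codon 4: CUA Leu / CUA Leu — identical.
Codon 5: GUA Val / GUA Val — identical.
Codon 6: AUC Ile / AUU Ile — synonymous.
Codon 7: GCU Ala / GCU Ala — identical.
Codon 8: AGU Ser / CCC Pro — nonsynonymous.
Codon 9: CGU Arg / CGU Arg — identical.
Synonymous differences: 1.

1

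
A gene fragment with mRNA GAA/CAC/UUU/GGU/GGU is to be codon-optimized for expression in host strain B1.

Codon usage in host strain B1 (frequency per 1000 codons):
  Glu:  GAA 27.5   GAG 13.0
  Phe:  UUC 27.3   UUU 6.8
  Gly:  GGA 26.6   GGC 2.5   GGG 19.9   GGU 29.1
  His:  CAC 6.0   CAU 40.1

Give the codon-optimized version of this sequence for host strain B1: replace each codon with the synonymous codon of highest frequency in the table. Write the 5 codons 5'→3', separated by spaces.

Codon 1 (Glu): best is GAA at 27.5.
Codon 2 (His): best is CAU at 40.1.
Codon 3 (Phe): best is UUC at 27.3.
Codon 4 (Gly): best is GGU at 29.1.
Codon 5 (Gly): best is GGU at 29.1.

GAA CAU UUC GGU GGU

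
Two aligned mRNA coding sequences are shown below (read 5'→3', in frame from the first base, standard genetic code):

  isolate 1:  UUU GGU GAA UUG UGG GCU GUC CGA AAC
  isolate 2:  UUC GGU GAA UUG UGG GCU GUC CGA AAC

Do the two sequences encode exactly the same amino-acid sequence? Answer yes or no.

yes

Codon 1: UUU Phe / UUC Phe — synonymous.
Codon 2: GGU Gly / GGU Gly — identical.
Codon 3: GAA Glu / GAA Glu — identical.
Codon 4: UUG Leu / UUG Leu — identical.
Codon 5: UGG Trp / UGG Trp — identical.
Codon 6: GCU Ala / GCU Ala — identical.
Codon 7: GUC Val / GUC Val — identical.
Codon 8: CGA Arg / CGA Arg — identical.
Codon 9: AAC Asn / AAC Asn — identical.
Nonsynonymous differences: 0 → same protein.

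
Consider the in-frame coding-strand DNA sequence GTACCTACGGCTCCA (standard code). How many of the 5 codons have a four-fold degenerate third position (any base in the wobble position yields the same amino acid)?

5

Codon 1 GTA (Val): third position 4-fold.
Codon 2 CCT (Pro): third position 4-fold.
Codon 3 ACG (Thr): third position 4-fold.
Codon 4 GCT (Ala): third position 4-fold.
Codon 5 CCA (Pro): third position 4-fold.
Four-fold degenerate third positions: 5.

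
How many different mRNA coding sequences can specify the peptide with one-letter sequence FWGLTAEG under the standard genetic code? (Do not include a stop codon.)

6144

Phe: 2 codons.
Trp: 1 codon.
Gly: 4 codons.
Leu: 6 codons.
Thr: 4 codons.
Ala: 4 codons.
Glu: 2 codons.
Gly: 4 codons.
2 × 1 × 4 × 6 × 4 × 4 × 2 × 4 = 6144.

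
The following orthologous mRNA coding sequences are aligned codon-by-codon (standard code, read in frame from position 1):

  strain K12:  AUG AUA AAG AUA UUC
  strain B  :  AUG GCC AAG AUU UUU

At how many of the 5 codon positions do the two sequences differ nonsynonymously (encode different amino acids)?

Codon 1: AUG Met / AUG Met — identical.
Codon 2: AUA Ile / GCC Ala — nonsynonymous.
Codon 3: AAG Lys / AAG Lys — identical.
Codon 4: AUA Ile / AUU Ile — synonymous.
Codon 5: UUC Phe / UUU Phe — synonymous.
Nonsynonymous differences: 1.

1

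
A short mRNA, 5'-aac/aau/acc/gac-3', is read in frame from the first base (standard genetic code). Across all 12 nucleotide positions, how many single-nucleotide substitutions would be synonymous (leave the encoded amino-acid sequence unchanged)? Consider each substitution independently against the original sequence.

Codon 1 (AAC, Asn): 1 synonymous substitution.
Codon 2 (AAU, Asn): 1 synonymous substitution.
Codon 3 (ACC, Thr): 3 synonymous substitutions.
Codon 4 (GAC, Asp): 1 synonymous substitution.
Total: 1 + 1 + 3 + 1 = 6.

6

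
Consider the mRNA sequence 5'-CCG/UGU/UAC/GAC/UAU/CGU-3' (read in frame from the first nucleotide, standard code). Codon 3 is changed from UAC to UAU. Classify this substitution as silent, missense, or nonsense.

silent

Position 9 falls in codon 3: UAC → Tyr.
After the substitution the codon is UAU → Tyr.
Both encode Tyr, so the change is synonymous.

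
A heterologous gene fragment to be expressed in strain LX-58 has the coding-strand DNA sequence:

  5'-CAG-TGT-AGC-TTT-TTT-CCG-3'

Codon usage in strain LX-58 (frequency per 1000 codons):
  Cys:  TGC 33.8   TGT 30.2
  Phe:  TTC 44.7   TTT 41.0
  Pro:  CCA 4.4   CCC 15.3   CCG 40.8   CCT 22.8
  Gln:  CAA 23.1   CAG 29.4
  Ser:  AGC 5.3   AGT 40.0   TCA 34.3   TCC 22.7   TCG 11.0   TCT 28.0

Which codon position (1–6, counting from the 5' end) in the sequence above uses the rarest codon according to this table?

Codon 1 CAG (Gln): 29.4 per 1000.
Codon 2 TGT (Cys): 30.2 per 1000.
Codon 3 AGC (Ser): 5.3 per 1000.
Codon 4 TTT (Phe): 41.0 per 1000.
Codon 5 TTT (Phe): 41.0 per 1000.
Codon 6 CCG (Pro): 40.8 per 1000.
Lowest frequency is 5.3 at codon 3.

3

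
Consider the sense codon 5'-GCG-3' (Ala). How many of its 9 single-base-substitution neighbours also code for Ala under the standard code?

3

Position 1: none → 0 synonymous.
Position 2: none → 0 synonymous.
Position 3: GCT, GCC, GCA → 3 synonymous.
Total: 0 + 0 + 3 = 3.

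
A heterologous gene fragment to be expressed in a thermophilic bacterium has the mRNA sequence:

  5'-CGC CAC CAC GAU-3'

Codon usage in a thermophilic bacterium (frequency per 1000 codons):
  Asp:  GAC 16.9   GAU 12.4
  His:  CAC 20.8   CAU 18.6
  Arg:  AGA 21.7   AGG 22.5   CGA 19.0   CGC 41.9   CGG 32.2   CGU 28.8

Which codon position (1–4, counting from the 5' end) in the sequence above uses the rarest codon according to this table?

Codon 1 CGC (Arg): 41.9 per 1000.
Codon 2 CAC (His): 20.8 per 1000.
Codon 3 CAC (His): 20.8 per 1000.
Codon 4 GAU (Asp): 12.4 per 1000.
Lowest frequency is 12.4 at codon 4.

4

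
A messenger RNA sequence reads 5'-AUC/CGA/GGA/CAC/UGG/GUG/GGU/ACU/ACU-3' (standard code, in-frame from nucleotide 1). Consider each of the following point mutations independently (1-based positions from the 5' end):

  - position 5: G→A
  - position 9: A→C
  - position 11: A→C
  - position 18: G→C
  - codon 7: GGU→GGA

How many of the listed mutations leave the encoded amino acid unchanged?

3

Codon 2: CGA (Arg) → CAA (Gln) — missense.
Codon 3: GGA (Gly) → GGC (Gly) — synonymous.
Codon 4: CAC (His) → CCC (Pro) — missense.
Codon 6: GUG (Val) → GUC (Val) — synonymous.
Codon 7: GGU (Gly) → GGA (Gly) — synonymous.
Synonymous: 3 of 5.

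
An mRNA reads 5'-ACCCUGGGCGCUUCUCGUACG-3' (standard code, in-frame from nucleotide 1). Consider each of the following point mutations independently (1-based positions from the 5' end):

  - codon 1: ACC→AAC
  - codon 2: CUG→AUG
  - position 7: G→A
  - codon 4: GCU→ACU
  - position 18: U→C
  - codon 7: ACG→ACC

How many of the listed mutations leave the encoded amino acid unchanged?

Codon 1: ACC (Thr) → AAC (Asn) — missense.
Codon 2: CUG (Leu) → AUG (Met) — missense.
Codon 3: GGC (Gly) → AGC (Ser) — missense.
Codon 4: GCU (Ala) → ACU (Thr) — missense.
Codon 6: CGU (Arg) → CGC (Arg) — synonymous.
Codon 7: ACG (Thr) → ACC (Thr) — synonymous.
Synonymous: 2 of 6.

2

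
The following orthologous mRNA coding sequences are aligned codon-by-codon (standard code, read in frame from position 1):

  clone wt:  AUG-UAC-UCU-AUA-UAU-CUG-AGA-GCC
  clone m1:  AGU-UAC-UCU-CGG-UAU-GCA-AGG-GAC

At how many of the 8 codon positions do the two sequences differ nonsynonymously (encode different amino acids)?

4

Codon 1: AUG Met / AGU Ser — nonsynonymous.
Codon 2: UAC Tyr / UAC Tyr — identical.
Codon 3: UCU Ser / UCU Ser — identical.
Codon 4: AUA Ile / CGG Arg — nonsynonymous.
Codon 5: UAU Tyr / UAU Tyr — identical.
Codon 6: CUG Leu / GCA Ala — nonsynonymous.
Codon 7: AGA Arg / AGG Arg — synonymous.
Codon 8: GCC Ala / GAC Asp — nonsynonymous.
Nonsynonymous differences: 4.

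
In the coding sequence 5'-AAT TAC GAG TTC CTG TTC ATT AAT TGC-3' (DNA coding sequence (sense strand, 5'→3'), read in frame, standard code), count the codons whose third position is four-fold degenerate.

Codon 1 AAT (Asn): third position 2-fold.
Codon 2 TAC (Tyr): third position 2-fold.
Codon 3 GAG (Glu): third position 2-fold.
Codon 4 TTC (Phe): third position 2-fold.
Codon 5 CTG (Leu): third position 4-fold.
Codon 6 TTC (Phe): third position 2-fold.
Codon 7 ATT (Ile): third position 3-fold.
Codon 8 AAT (Asn): third position 2-fold.
Codon 9 TGC (Cys): third position 2-fold.
Four-fold degenerate third positions: 1.

1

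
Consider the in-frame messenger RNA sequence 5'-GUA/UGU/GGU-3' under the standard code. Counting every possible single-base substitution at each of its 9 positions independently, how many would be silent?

7

Codon 1 (GUA, Val): 3 synonymous substitutions.
Codon 2 (UGU, Cys): 1 synonymous substitution.
Codon 3 (GGU, Gly): 3 synonymous substitutions.
Total: 3 + 1 + 3 = 7.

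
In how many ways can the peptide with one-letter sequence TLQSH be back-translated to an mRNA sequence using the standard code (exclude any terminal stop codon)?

576

Thr: 4 codons.
Leu: 6 codons.
Gln: 2 codons.
Ser: 6 codons.
His: 2 codons.
4 × 6 × 2 × 6 × 2 = 576.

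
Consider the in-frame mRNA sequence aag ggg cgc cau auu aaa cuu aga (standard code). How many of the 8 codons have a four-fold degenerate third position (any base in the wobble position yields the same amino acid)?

3

Codon 1 AAG (Lys): third position 2-fold.
Codon 2 GGG (Gly): third position 4-fold.
Codon 3 CGC (Arg): third position 4-fold.
Codon 4 CAU (His): third position 2-fold.
Codon 5 AUU (Ile): third position 3-fold.
Codon 6 AAA (Lys): third position 2-fold.
Codon 7 CUU (Leu): third position 4-fold.
Codon 8 AGA (Arg): third position 2-fold.
Four-fold degenerate third positions: 3.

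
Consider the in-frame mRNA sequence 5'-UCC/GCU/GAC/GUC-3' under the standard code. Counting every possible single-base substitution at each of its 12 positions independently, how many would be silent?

10

Codon 1 (UCC, Ser): 3 synonymous substitutions.
Codon 2 (GCU, Ala): 3 synonymous substitutions.
Codon 3 (GAC, Asp): 1 synonymous substitution.
Codon 4 (GUC, Val): 3 synonymous substitutions.
Total: 3 + 3 + 1 + 3 = 10.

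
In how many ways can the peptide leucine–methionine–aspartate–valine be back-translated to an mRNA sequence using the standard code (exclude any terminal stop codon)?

48

Leu: 6 codons.
Met: 1 codon.
Asp: 2 codons.
Val: 4 codons.
6 × 1 × 2 × 4 = 48.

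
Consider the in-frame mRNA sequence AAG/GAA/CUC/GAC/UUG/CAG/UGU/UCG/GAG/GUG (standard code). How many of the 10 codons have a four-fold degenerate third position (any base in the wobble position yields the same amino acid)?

Codon 1 AAG (Lys): third position 2-fold.
Codon 2 GAA (Glu): third position 2-fold.
Codon 3 CUC (Leu): third position 4-fold.
Codon 4 GAC (Asp): third position 2-fold.
Codon 5 UUG (Leu): third position 2-fold.
Codon 6 CAG (Gln): third position 2-fold.
Codon 7 UGU (Cys): third position 2-fold.
Codon 8 UCG (Ser): third position 4-fold.
Codon 9 GAG (Glu): third position 2-fold.
Codon 10 GUG (Val): third position 4-fold.
Four-fold degenerate third positions: 3.

3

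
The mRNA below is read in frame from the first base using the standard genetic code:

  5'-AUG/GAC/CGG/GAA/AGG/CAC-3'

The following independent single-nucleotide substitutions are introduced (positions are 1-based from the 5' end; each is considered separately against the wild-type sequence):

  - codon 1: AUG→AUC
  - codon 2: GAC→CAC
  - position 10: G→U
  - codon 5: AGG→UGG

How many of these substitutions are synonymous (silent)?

Codon 1: AUG (Met) → AUC (Ile) — missense.
Codon 2: GAC (Asp) → CAC (His) — missense.
Codon 4: GAA (Glu) → UAA (Stop) — nonsense.
Codon 5: AGG (Arg) → UGG (Trp) — missense.
Synonymous: 0 of 4.

0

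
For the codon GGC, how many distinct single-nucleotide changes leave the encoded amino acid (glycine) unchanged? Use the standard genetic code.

3

Position 1: none → 0 synonymous.
Position 2: none → 0 synonymous.
Position 3: GGU, GGA, GGG → 3 synonymous.
Total: 0 + 0 + 3 = 3.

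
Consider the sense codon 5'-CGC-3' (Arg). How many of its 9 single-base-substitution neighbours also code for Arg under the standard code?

Position 1: none → 0 synonymous.
Position 2: none → 0 synonymous.
Position 3: CGU, CGA, CGG → 3 synonymous.
Total: 0 + 0 + 3 = 3.

3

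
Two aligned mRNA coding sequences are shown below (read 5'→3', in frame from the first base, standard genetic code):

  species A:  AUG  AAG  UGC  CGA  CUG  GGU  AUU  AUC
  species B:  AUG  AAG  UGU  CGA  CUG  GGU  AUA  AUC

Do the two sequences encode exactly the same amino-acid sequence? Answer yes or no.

yes

Codon 1: AUG Met / AUG Met — identical.
Codon 2: AAG Lys / AAG Lys — identical.
Codon 3: UGC Cys / UGU Cys — synonymous.
Codon 4: CGA Arg / CGA Arg — identical.
Codon 5: CUG Leu / CUG Leu — identical.
Codon 6: GGU Gly / GGU Gly — identical.
Codon 7: AUU Ile / AUA Ile — synonymous.
Codon 8: AUC Ile / AUC Ile — identical.
Nonsynonymous differences: 0 → same protein.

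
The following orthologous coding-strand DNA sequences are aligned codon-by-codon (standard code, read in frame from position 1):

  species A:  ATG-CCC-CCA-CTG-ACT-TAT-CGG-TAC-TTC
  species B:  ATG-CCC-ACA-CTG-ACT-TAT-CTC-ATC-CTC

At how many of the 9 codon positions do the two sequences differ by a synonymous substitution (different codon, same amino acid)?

0

Codon 1: ATG Met / ATG Met — identical.
Codon 2: CCC Pro / CCC Pro — identical.
Codon 3: CCA Pro / ACA Thr — nonsynonymous.
Codon 4: CTG Leu / CTG Leu — identical.
Codon 5: ACT Thr / ACT Thr — identical.
Codon 6: TAT Tyr / TAT Tyr — identical.
Codon 7: CGG Arg / CTC Leu — nonsynonymous.
Codon 8: TAC Tyr / ATC Ile — nonsynonymous.
Codon 9: TTC Phe / CTC Leu — nonsynonymous.
Synonymous differences: 0.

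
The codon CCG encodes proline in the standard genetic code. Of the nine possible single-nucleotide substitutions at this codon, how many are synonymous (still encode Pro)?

Position 1: none → 0 synonymous.
Position 2: none → 0 synonymous.
Position 3: CCT, CCC, CCA → 3 synonymous.
Total: 0 + 0 + 3 = 3.

3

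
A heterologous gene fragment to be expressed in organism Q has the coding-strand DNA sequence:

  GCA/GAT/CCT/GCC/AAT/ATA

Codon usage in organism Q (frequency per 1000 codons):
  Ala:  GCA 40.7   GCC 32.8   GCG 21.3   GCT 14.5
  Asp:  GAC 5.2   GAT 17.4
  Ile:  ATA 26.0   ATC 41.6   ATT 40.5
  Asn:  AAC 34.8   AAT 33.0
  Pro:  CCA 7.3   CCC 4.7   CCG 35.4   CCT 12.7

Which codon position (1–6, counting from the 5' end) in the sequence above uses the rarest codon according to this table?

3

Codon 1 GCA (Ala): 40.7 per 1000.
Codon 2 GAT (Asp): 17.4 per 1000.
Codon 3 CCT (Pro): 12.7 per 1000.
Codon 4 GCC (Ala): 32.8 per 1000.
Codon 5 AAT (Asn): 33.0 per 1000.
Codon 6 ATA (Ile): 26.0 per 1000.
Lowest frequency is 12.7 at codon 3.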